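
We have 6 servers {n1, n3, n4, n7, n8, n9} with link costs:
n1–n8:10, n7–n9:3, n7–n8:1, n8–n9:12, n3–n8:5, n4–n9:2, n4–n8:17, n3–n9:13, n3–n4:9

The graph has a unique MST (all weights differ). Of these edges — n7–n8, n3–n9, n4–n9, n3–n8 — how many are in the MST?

3

Sort edges by weight, then run Kruskal:
n7–n8 (1): add — endpoints in different components.
n4–n9 (2): add — endpoints in different components.
n7–n9 (3): add — endpoints in different components.
n3–n8 (5): add — endpoints in different components.
n3–n4 (9): skip — n4 and n3 already connected.
n1–n8 (10): add — endpoints in different components.
MST edge set: {n7–n8, n4–n9, n7–n9, n3–n8, n1–n8}.
Of the listed edges, {n7–n8, n4–n9, n3–n8} are in the MST → 3.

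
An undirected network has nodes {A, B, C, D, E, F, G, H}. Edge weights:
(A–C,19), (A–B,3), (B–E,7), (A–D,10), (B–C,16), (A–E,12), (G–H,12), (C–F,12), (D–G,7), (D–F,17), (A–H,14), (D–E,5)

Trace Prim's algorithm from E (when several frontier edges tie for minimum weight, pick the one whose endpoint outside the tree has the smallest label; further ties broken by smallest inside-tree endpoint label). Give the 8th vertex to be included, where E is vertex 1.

F

Prim's algorithm from E:
Step 1: cheapest edge leaving the tree is D–E (5); add D.
Step 2: cheapest edge leaving the tree is B–E (7); add B.
Step 3: cheapest edge leaving the tree is A–B (3); add A.
Step 4: cheapest edge leaving the tree is D–G (7); add G.
Step 5: cheapest edge leaving the tree is G–H (12); add H.
Step 6: cheapest edge leaving the tree is B–C (16); add C.
Step 7: cheapest edge leaving the tree is C–F (12); add F.
Vertex order: E, D, B, A, G, H, C, F. The 8th vertex is F.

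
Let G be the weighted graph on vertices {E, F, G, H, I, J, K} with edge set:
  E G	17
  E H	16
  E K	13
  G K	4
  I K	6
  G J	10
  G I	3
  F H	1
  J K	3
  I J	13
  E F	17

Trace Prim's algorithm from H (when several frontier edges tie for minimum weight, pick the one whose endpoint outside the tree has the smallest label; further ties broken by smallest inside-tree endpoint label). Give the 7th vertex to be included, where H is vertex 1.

I

Grow the tree from H using Prim:
Step 1: cheapest edge leaving the tree is F H (1); add F.
Step 2: cheapest edge leaving the tree is E H (16); add E.
Step 3: cheapest edge leaving the tree is E K (13); add K.
Step 4: cheapest edge leaving the tree is J K (3); add J.
Step 5: cheapest edge leaving the tree is G K (4); add G.
Step 6: cheapest edge leaving the tree is G I (3); add I.
Vertex order: H, F, E, K, J, G, I. The 7th vertex is I.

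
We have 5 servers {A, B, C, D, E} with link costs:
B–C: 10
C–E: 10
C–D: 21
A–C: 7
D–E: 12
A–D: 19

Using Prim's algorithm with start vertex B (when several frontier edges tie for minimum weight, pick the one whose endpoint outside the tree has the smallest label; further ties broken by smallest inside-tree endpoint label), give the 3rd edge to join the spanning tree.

C-E

Grow the tree from B using Prim:
Step 1: cheapest edge leaving the tree is B–C (10); add C.
Step 2: cheapest edge leaving the tree is A–C (7); add A.
Step 3: cheapest edge leaving the tree is C–E (10); add E.
Step 4: cheapest edge leaving the tree is D–E (12); add D.
The 3rd edge added is C–E.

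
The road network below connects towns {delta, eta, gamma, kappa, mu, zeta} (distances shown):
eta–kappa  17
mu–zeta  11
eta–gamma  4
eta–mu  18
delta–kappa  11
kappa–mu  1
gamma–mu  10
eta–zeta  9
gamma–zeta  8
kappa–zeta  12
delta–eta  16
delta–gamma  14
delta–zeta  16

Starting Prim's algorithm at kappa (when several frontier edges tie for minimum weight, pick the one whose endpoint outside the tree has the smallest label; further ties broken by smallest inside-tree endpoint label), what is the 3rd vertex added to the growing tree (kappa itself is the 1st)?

gamma

Prim's algorithm from kappa:
Step 1: cheapest edge leaving the tree is kappa–mu (1); add mu.
Step 2: cheapest edge leaving the tree is gamma–mu (10); add gamma.
Step 3: cheapest edge leaving the tree is eta–gamma (4); add eta.
Step 4: cheapest edge leaving the tree is gamma–zeta (8); add zeta.
Step 5: cheapest edge leaving the tree is delta–kappa (11); add delta.
Vertex order: kappa, mu, gamma, eta, zeta, delta. The 3rd vertex is gamma.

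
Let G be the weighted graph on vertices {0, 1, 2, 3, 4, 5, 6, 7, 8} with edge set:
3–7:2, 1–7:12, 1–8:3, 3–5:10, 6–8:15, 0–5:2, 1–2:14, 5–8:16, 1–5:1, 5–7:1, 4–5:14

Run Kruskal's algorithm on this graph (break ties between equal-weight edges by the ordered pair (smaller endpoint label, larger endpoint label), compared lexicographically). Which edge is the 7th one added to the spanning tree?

Kruskal: consider edges lightest-first.
1–5 (1): add — endpoints in different components.
5–7 (1): add — endpoints in different components.
0–5 (2): add — endpoints in different components.
3–7 (2): add — endpoints in different components.
1–8 (3): add — endpoints in different components.
3–5 (10): skip — 3 and 5 already connected.
1–7 (12): skip — 1 and 7 already connected.
1–2 (14): add — endpoints in different components.
4–5 (14): add — endpoints in different components.
6–8 (15): add — endpoints in different components.
The 7th edge added is 4–5.

4-5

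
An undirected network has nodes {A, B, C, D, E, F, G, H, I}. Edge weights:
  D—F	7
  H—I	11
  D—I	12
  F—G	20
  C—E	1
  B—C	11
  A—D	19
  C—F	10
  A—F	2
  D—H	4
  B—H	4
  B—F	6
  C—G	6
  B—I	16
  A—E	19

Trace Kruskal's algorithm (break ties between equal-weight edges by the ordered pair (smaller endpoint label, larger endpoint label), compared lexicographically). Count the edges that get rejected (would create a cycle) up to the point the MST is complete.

2

Sort edges by weight, then run Kruskal:
C—E (1): add — endpoints in different components.
A—F (2): add — endpoints in different components.
B—H (4): add — endpoints in different components.
D—H (4): add — endpoints in different components.
B—F (6): add — endpoints in different components.
C—G (6): add — endpoints in different components.
D—F (7): skip — D and F already connected.
C—F (10): add — endpoints in different components.
B—C (11): skip — B and C already connected.
H—I (11): add — endpoints in different components.
Edges rejected before the tree was complete: 2.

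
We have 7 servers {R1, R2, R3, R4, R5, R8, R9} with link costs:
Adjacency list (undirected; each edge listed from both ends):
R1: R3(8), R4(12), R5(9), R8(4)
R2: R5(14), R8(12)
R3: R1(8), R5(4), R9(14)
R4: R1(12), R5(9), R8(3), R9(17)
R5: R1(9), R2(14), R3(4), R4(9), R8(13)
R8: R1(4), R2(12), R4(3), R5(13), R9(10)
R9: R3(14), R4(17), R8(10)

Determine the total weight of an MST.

Prim's algorithm from R8:
Step 1: frontier [R4 R8 3, R1 R8 4, R8 R9 10, R2 R8 12, R5 R8 13] → take R4 R8 (3); add R4.
Step 2: frontier [R4 R5 9, R1 R4 12, R4 R9 17, R1 R8 4, R8 R9 10, R2 R8 12, R5 R8 13] → take R1 R8 (4); add R1.
Step 3: frontier [R1 R3 8, R1 R5 9, R4 R5 9, R4 R9 17, R8 R9 10, R2 R8 12, R5 R8 13] → take R1 R3 (8); add R3.
Step 4: frontier [R1 R5 9, R3 R5 4, R3 R9 14, R4 R5 9, R4 R9 17, R8 R9 10, R2 R8 12, R5 R8 13] → take R3 R5 (4); add R5.
Step 5: frontier [R3 R9 14, R4 R9 17, R2 R5 14, R8 R9 10, R2 R8 12] → take R8 R9 (10); add R9.
Step 6: frontier [R2 R5 14, R2 R8 12] → take R2 R8 (12); add R2.
MST edges: R4 R8, R1 R8, R1 R3, R3 R5, R8 R9, R2 R8; total weight 3+4+8+4+10+12 = 41.

41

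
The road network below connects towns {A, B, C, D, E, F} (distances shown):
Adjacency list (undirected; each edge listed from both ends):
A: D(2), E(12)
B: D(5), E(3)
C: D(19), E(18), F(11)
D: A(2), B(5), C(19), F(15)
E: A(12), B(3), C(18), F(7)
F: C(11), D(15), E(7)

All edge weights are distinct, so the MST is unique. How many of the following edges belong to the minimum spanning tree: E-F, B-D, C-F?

3

Kruskal's algorithm — process edges by increasing weight (ties by edge label):
A-D (2): add — endpoints in different components.
B-E (3): add — endpoints in different components.
B-D (5): add — endpoints in different components.
E-F (7): add — endpoints in different components.
C-F (11): add — endpoints in different components.
MST edge set: {A-D, B-E, B-D, E-F, C-F}.
Of the listed edges, {E-F, B-D, C-F} are in the MST → 3.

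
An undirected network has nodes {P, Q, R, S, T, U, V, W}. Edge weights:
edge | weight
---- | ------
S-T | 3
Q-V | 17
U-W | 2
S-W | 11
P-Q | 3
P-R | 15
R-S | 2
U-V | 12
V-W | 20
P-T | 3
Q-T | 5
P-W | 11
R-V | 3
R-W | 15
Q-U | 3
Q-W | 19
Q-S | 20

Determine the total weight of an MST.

Sort edges by weight, then run Kruskal:
R-S (2): add — endpoints in different components.
U-W (2): add — endpoints in different components.
P-Q (3): add — endpoints in different components.
P-T (3): add — endpoints in different components.
Q-U (3): add — endpoints in different components.
R-V (3): add — endpoints in different components.
S-T (3): add — endpoints in different components.
MST edges: R-S, U-W, P-Q, P-T, Q-U, R-V, S-T; total weight 2+2+3+3+3+3+3 = 19.

19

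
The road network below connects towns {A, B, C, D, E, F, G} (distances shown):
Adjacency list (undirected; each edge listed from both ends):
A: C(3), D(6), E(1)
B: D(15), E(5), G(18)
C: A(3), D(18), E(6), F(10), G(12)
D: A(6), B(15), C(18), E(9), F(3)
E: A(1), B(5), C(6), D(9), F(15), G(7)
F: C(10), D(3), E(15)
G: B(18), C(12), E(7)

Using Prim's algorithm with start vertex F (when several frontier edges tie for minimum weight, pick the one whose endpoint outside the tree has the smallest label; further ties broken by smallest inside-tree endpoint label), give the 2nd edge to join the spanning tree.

Prim's algorithm from F:
Step 1: frontier [D—F 3, C—F 10, E—F 15] → take D—F (3); add D.
Step 2: frontier [A—D 6, D—E 9, B—D 15, C—D 18, C—F 10, E—F 15] → take A—D (6); add A.
Step 3: frontier [A—E 1, A—C 3, D—E 9, B—D 15, C—D 18, C—F 10, E—F 15] → take A—E (1); add E.
Step 4: frontier [A—C 3, B—D 15, C—D 18, B—E 5, C—E 6, E—G 7, C—F 10] → take A—C (3); add C.
Step 5: frontier [C—G 12, B—D 15, B—E 5, E—G 7] → take B—E (5); add B.
Step 6: frontier [B—G 18, C—G 12, E—G 7] → take E—G (7); add G.
The 2nd edge added is A—D.

A-D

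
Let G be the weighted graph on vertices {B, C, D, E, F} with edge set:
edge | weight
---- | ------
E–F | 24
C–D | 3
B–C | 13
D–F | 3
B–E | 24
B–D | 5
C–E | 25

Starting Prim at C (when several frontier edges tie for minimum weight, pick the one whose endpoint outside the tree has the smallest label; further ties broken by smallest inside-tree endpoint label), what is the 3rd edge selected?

Prim, starting at C.
Step 1: cheapest edge leaving the tree is C–D (3); add D.
Step 2: cheapest edge leaving the tree is D–F (3); add F.
Step 3: cheapest edge leaving the tree is B–D (5); add B.
Step 4: cheapest edge leaving the tree is B–E (24); add E.
The 3rd edge added is B–D.

B-D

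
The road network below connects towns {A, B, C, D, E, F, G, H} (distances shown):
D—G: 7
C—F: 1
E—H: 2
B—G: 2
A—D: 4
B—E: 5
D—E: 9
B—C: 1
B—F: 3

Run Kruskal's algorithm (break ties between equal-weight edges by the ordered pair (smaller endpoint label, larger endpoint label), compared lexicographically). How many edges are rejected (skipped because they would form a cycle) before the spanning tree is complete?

1

Kruskal's algorithm — process edges by increasing weight (ties by edge label):
B—C (1): add — endpoints in different components.
C—F (1): add — endpoints in different components.
B—G (2): add — endpoints in different components.
E—H (2): add — endpoints in different components.
B—F (3): skip — B and F already connected.
A—D (4): add — endpoints in different components.
B—E (5): add — endpoints in different components.
D—G (7): add — endpoints in different components.
Edges rejected before the tree was complete: 1.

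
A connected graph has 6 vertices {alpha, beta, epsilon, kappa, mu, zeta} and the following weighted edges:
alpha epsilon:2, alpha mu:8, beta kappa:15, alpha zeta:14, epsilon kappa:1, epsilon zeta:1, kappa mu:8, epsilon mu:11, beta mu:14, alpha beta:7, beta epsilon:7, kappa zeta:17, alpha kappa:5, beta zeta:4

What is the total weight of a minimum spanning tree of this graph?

16

Prim's algorithm from alpha:
Step 1: cheapest edge leaving the tree is alpha epsilon (2); add epsilon.
Step 2: cheapest edge leaving the tree is epsilon kappa (1); add kappa.
Step 3: cheapest edge leaving the tree is epsilon zeta (1); add zeta.
Step 4: cheapest edge leaving the tree is beta zeta (4); add beta.
Step 5: cheapest edge leaving the tree is alpha mu (8); add mu.
MST edges: alpha epsilon, epsilon kappa, epsilon zeta, beta zeta, alpha mu; total weight 2+1+1+4+8 = 16.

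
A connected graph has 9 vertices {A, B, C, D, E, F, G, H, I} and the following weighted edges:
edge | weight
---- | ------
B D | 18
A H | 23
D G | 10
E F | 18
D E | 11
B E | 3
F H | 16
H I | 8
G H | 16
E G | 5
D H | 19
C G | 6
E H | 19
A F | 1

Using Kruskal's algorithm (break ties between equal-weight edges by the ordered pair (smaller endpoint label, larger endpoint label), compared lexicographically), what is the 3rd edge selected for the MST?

E-G

Sort edges by weight, then run Kruskal:
A F (1): add — endpoints in different components.
B E (3): add — endpoints in different components.
E G (5): add — endpoints in different components.
C G (6): add — endpoints in different components.
H I (8): add — endpoints in different components.
D G (10): add — endpoints in different components.
D E (11): skip — D and E already connected.
F H (16): add — endpoints in different components.
G H (16): add — endpoints in different components.
The 3rd edge added is E G.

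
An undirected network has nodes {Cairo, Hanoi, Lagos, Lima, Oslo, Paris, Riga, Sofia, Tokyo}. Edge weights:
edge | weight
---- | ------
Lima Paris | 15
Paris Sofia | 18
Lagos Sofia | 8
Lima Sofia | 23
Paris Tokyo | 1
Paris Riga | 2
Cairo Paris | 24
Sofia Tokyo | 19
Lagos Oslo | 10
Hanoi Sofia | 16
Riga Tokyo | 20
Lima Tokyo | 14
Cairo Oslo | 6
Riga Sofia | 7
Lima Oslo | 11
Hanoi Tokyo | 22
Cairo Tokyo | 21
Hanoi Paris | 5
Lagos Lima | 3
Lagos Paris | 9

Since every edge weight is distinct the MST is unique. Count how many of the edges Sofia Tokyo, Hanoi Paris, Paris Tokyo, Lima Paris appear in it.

2

Kruskal: consider edges lightest-first.
Paris Tokyo (1): add — endpoints in different components.
Paris Riga (2): add — endpoints in different components.
Lagos Lima (3): add — endpoints in different components.
Hanoi Paris (5): add — endpoints in different components.
Cairo Oslo (6): add — endpoints in different components.
Riga Sofia (7): add — endpoints in different components.
Lagos Sofia (8): add — endpoints in different components.
Lagos Paris (9): skip — Paris and Lagos already connected.
Lagos Oslo (10): add — endpoints in different components.
MST edge set: {Paris Tokyo, Paris Riga, Lagos Lima, Hanoi Paris, Cairo Oslo, Riga Sofia, Lagos Sofia, Lagos Oslo}.
Of the listed edges, {Hanoi Paris, Paris Tokyo} are in the MST → 2.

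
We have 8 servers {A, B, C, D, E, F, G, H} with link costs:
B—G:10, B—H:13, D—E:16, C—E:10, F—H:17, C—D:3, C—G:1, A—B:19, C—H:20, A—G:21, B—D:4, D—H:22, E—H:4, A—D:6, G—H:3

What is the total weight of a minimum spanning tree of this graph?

Kruskal's algorithm — process edges by increasing weight (ties by edge label):
C—G (1): add — endpoints in different components.
C—D (3): add — endpoints in different components.
G—H (3): add — endpoints in different components.
B—D (4): add — endpoints in different components.
E—H (4): add — endpoints in different components.
A—D (6): add — endpoints in different components.
B—G (10): skip — B and G already connected.
C—E (10): skip — C and E already connected.
B—H (13): skip — B and H already connected.
D—E (16): skip — D and E already connected.
F—H (17): add — endpoints in different components.
MST edges: C—G, C—D, G—H, B—D, E—H, A—D, F—H; total weight 1+3+3+4+4+6+17 = 38.

38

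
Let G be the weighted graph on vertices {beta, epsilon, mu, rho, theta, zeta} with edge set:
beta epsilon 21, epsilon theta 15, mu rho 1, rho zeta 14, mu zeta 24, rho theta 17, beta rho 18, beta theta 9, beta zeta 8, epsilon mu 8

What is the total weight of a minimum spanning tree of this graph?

Kruskal: consider edges lightest-first.
mu rho (1): add. Components now {theta} {mu,rho} {epsilon} {beta} {zeta}
beta zeta (8): add. Components now {theta} {mu,rho} {epsilon} {beta,zeta}
epsilon mu (8): add. Components now {theta} {epsilon,mu,rho} {beta,zeta}
beta theta (9): add. Components now {beta,theta,zeta} {epsilon,mu,rho}
rho zeta (14): add. Components now {beta,epsilon,mu,rho,theta,zeta}
MST edges: mu rho, beta zeta, epsilon mu, beta theta, rho zeta; total weight 1+8+8+9+14 = 40.

40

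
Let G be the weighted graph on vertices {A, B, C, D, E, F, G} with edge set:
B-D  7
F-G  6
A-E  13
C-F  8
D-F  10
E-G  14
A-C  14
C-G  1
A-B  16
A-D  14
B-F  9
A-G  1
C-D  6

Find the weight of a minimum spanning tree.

Grow the tree from A using Prim:
Step 1: cheapest edge leaving the tree is A-G (1); add G.
Step 2: cheapest edge leaving the tree is C-G (1); add C.
Step 3: cheapest edge leaving the tree is C-D (6); add D.
Step 4: cheapest edge leaving the tree is F-G (6); add F.
Step 5: cheapest edge leaving the tree is B-D (7); add B.
Step 6: cheapest edge leaving the tree is A-E (13); add E.
MST edges: A-G, C-G, C-D, F-G, B-D, A-E; total weight 1+1+6+6+7+13 = 34.

34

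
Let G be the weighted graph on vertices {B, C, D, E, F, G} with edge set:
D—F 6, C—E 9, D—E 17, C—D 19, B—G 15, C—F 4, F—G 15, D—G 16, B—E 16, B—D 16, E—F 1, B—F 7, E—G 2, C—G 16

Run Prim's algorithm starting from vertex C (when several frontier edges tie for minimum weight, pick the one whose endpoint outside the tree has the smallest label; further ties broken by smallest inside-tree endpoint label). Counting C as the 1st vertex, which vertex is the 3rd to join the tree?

E

Prim's algorithm from C:
Step 1: cheapest edge leaving the tree is C—F (4); add F.
Step 2: cheapest edge leaving the tree is E—F (1); add E.
Step 3: cheapest edge leaving the tree is E—G (2); add G.
Step 4: cheapest edge leaving the tree is D—F (6); add D.
Step 5: cheapest edge leaving the tree is B—F (7); add B.
Vertex order: C, F, E, G, D, B. The 3rd vertex is E.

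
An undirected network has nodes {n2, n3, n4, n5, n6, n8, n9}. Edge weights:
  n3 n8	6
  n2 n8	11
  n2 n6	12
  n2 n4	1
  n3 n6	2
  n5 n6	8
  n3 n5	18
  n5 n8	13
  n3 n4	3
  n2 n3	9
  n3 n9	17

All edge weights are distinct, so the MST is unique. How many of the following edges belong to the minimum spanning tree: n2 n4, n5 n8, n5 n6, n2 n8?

2

Sort edges by weight, then run Kruskal:
n2 n4 (1): add. Components now {n2,n4} {n5} {n8} {n6} {n3} {n9}
n3 n6 (2): add. Components now {n2,n4} {n5} {n8} {n3,n6} {n9}
n3 n4 (3): add. Components now {n2,n3,n4,n6} {n5} {n8} {n9}
n3 n8 (6): add. Components now {n2,n3,n4,n6,n8} {n5} {n9}
n5 n6 (8): add. Components now {n2,n3,n4,n5,n6,n8} {n9}
n2 n3 (9): skip — n2 and n3 already connected.
n2 n8 (11): skip — n2 and n8 already connected.
n2 n6 (12): skip — n2 and n6 already connected.
n5 n8 (13): skip — n5 and n8 already connected.
n3 n9 (17): add. Components now {n2,n3,n4,n5,n6,n8,n9}
MST edge set: {n2 n4, n3 n6, n3 n4, n3 n8, n5 n6, n3 n9}.
Of the listed edges, {n2 n4, n5 n6} are in the MST → 2.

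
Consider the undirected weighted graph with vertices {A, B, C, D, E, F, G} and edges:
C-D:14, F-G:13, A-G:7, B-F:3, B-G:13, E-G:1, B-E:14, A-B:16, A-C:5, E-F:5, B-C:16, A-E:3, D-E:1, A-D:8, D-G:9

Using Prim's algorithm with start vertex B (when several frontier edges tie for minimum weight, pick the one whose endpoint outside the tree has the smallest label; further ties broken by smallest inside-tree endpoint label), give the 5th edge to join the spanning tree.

Prim, starting at B.
Step 1: cheapest edge leaving the tree is B-F (3); add F.
Step 2: cheapest edge leaving the tree is E-F (5); add E.
Step 3: cheapest edge leaving the tree is D-E (1); add D.
Step 4: cheapest edge leaving the tree is E-G (1); add G.
Step 5: cheapest edge leaving the tree is A-E (3); add A.
Step 6: cheapest edge leaving the tree is A-C (5); add C.
The 5th edge added is A-E.

A-E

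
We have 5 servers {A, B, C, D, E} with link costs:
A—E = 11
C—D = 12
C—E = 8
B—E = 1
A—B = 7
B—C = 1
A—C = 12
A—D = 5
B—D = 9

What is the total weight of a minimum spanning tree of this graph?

Prim's algorithm from C:
Step 1: cheapest edge leaving the tree is B—C (1); add B.
Step 2: cheapest edge leaving the tree is B—E (1); add E.
Step 3: cheapest edge leaving the tree is A—B (7); add A.
Step 4: cheapest edge leaving the tree is A—D (5); add D.
MST edges: B—C, B—E, A—B, A—D; total weight 1+1+7+5 = 14.

14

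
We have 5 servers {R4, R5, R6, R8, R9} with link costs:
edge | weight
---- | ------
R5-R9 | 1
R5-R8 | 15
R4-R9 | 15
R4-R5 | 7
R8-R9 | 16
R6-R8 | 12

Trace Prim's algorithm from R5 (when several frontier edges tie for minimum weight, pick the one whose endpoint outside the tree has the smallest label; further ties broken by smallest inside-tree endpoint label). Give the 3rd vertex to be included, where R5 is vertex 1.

R4

Prim's algorithm from R5:
Step 1: cheapest edge leaving the tree is R5-R9 (1); add R9.
Step 2: cheapest edge leaving the tree is R4-R5 (7); add R4.
Step 3: cheapest edge leaving the tree is R5-R8 (15); add R8.
Step 4: cheapest edge leaving the tree is R6-R8 (12); add R6.
Vertex order: R5, R9, R4, R8, R6. The 3rd vertex is R4.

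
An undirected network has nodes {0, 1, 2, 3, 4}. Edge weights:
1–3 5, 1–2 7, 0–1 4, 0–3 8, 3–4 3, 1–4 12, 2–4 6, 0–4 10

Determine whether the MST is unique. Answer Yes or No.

Kruskal: consider edges lightest-first.
3–4 (3): add. Components now {0} {1} {2} {3,4}
0–1 (4): add. Components now {0,1} {2} {3,4}
1–3 (5): add. Components now {0,1,3,4} {2}
2–4 (6): add. Components now {0,1,2,3,4}
Every non-tree edge has weight strictly greater than the heaviest edge on the tree path between its endpoints, so the MST is unique.

Yes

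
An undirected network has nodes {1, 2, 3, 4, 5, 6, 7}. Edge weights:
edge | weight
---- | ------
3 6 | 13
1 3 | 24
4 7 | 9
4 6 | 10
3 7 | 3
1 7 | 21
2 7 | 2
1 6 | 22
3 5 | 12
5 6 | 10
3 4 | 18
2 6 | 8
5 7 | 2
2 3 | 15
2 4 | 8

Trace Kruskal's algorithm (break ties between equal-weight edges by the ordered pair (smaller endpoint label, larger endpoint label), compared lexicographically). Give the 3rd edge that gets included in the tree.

Kruskal: consider edges lightest-first.
2 7 (2): add — endpoints in different components.
5 7 (2): add — endpoints in different components.
3 7 (3): add — endpoints in different components.
2 4 (8): add — endpoints in different components.
2 6 (8): add — endpoints in different components.
4 7 (9): skip — 4 and 7 already connected.
4 6 (10): skip — 4 and 6 already connected.
5 6 (10): skip — 5 and 6 already connected.
3 5 (12): skip — 3 and 5 already connected.
3 6 (13): skip — 3 and 6 already connected.
2 3 (15): skip — 2 and 3 already connected.
3 4 (18): skip — 3 and 4 already connected.
1 7 (21): add — endpoints in different components.
The 3rd edge added is 3 7.

3-7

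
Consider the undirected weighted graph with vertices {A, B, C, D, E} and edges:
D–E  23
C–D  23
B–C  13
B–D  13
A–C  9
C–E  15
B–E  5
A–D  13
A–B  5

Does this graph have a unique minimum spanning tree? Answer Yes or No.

Sort edges by weight, then run Kruskal:
A–B (5): add. Components now {A,B} {C} {D} {E}
B–E (5): add. Components now {A,B,E} {C} {D}
A–C (9): add. Components now {A,B,C,E} {D}
A–D (13): add. Components now {A,B,C,D,E}
Non-tree edge B–D has weight 13, equal to the heaviest edge on its tree cycle — swapping gives another MST of the same weight. Not unique.

No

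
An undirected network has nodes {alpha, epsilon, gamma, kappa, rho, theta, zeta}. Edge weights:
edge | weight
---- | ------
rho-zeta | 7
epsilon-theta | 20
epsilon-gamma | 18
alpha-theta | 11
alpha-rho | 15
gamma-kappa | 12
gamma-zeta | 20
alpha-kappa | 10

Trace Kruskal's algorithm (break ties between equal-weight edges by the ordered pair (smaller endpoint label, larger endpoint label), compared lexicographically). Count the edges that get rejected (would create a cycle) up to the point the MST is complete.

0

Kruskal: consider edges lightest-first.
rho-zeta (7): add. Components now {gamma} {epsilon} {alpha} {kappa} {rho,zeta} {theta}
alpha-kappa (10): add. Components now {gamma} {epsilon} {alpha,kappa} {rho,zeta} {theta}
alpha-theta (11): add. Components now {gamma} {epsilon} {alpha,kappa,theta} {rho,zeta}
gamma-kappa (12): add. Components now {alpha,gamma,kappa,theta} {epsilon} {rho,zeta}
alpha-rho (15): add. Components now {alpha,gamma,kappa,rho,theta,zeta} {epsilon}
epsilon-gamma (18): add. Components now {alpha,epsilon,gamma,kappa,rho,theta,zeta}
Edges rejected before the tree was complete: 0.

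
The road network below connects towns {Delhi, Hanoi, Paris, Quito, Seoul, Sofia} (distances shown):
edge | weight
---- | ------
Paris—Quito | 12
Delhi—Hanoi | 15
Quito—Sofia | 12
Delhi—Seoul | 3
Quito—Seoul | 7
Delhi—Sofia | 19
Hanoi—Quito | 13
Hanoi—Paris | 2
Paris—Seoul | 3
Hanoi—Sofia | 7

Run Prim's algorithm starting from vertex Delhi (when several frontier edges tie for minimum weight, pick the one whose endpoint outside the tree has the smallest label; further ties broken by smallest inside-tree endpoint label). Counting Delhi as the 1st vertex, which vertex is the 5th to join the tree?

Prim, starting at Delhi.
Step 1: frontier [Delhi—Seoul 3, Delhi—Hanoi 15, Delhi—Sofia 19] → take Delhi—Seoul (3); add Seoul.
Step 2: frontier [Delhi—Hanoi 15, Delhi—Sofia 19, Paris—Seoul 3, Quito—Seoul 7] → take Paris—Seoul (3); add Paris.
Step 3: frontier [Delhi—Hanoi 15, Delhi—Sofia 19, Hanoi—Paris 2, Paris—Quito 12, Quito—Seoul 7] → take Hanoi—Paris (2); add Hanoi.
Step 4: frontier [Delhi—Sofia 19, Hanoi—Sofia 7, Hanoi—Quito 13, Paris—Quito 12, Quito—Seoul 7] → take Quito—Seoul (7); add Quito.
Step 5: frontier [Delhi—Sofia 19, Hanoi—Sofia 7, Quito—Sofia 12] → take Hanoi—Sofia (7); add Sofia.
Vertex order: Delhi, Seoul, Paris, Hanoi, Quito, Sofia. The 5th vertex is Quito.

Quito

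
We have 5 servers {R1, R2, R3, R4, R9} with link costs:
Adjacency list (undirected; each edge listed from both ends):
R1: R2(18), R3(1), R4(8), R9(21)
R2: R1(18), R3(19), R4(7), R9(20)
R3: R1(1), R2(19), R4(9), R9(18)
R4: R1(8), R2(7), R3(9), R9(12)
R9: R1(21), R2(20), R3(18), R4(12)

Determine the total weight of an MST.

28

Kruskal: consider edges lightest-first.
R1—R3 (1): add. Components now {R4} {R1,R3} {R2} {R9}
R2—R4 (7): add. Components now {R2,R4} {R1,R3} {R9}
R1—R4 (8): add. Components now {R1,R2,R3,R4} {R9}
R3—R4 (9): skip — R4 and R3 already connected.
R4—R9 (12): add. Components now {R1,R2,R3,R4,R9}
MST edges: R1—R3, R2—R4, R1—R4, R4—R9; total weight 1+7+8+12 = 28.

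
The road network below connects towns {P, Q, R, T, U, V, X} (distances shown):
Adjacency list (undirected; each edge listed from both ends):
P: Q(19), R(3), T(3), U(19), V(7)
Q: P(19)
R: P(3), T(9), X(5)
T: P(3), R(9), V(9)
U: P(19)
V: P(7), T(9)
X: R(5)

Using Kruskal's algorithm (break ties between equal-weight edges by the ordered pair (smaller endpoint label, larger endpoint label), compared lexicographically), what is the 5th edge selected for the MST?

P-Q

Sort edges by weight, then run Kruskal:
P R (3): add. Components now {P,R} {Q} {U} {X} {T} {V}
P T (3): add. Components now {P,R,T} {Q} {U} {X} {V}
R X (5): add. Components now {P,R,T,X} {Q} {U} {V}
P V (7): add. Components now {P,R,T,V,X} {Q} {U}
R T (9): skip — R and T already connected.
T V (9): skip — T and V already connected.
P Q (19): add. Components now {P,Q,R,T,V,X} {U}
P U (19): add. Components now {P,Q,R,T,U,V,X}
The 5th edge added is P Q.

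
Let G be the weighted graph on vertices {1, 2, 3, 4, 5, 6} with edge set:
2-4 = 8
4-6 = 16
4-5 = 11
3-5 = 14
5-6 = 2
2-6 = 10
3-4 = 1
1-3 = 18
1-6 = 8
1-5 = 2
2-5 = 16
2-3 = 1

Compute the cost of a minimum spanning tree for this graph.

Grow the tree from 2 using Prim:
Step 1: cheapest edge leaving the tree is 2-3 (1); add 3.
Step 2: cheapest edge leaving the tree is 3-4 (1); add 4.
Step 3: cheapest edge leaving the tree is 2-6 (10); add 6.
Step 4: cheapest edge leaving the tree is 5-6 (2); add 5.
Step 5: cheapest edge leaving the tree is 1-5 (2); add 1.
MST edges: 2-3, 3-4, 2-6, 5-6, 1-5; total weight 1+1+10+2+2 = 16.

16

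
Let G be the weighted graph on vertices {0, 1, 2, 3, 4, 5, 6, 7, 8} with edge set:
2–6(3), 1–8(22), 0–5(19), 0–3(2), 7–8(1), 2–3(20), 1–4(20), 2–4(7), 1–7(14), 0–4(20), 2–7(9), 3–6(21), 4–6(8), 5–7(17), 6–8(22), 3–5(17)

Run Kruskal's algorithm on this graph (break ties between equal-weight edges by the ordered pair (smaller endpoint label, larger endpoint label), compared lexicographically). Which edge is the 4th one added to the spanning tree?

2-4

Kruskal's algorithm — process edges by increasing weight (ties by edge label):
7–8 (1): add — endpoints in different components.
0–3 (2): add — endpoints in different components.
2–6 (3): add — endpoints in different components.
2–4 (7): add — endpoints in different components.
4–6 (8): skip — 4 and 6 already connected.
2–7 (9): add — endpoints in different components.
1–7 (14): add — endpoints in different components.
3–5 (17): add — endpoints in different components.
5–7 (17): add — endpoints in different components.
The 4th edge added is 2–4.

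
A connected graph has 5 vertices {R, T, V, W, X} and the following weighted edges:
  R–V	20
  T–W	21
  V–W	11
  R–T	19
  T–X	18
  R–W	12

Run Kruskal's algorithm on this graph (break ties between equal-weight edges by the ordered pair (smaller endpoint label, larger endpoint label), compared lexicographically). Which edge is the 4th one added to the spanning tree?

Sort edges by weight, then run Kruskal:
V–W (11): add — endpoints in different components.
R–W (12): add — endpoints in different components.
T–X (18): add — endpoints in different components.
R–T (19): add — endpoints in different components.
The 4th edge added is R–T.

R-T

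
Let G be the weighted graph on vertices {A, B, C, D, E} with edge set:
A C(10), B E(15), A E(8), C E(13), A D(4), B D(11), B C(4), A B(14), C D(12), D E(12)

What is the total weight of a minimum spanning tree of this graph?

Sort edges by weight, then run Kruskal:
A D (4): add. Components now {A,D} {B} {C} {E}
B C (4): add. Components now {A,D} {B,C} {E}
A E (8): add. Components now {A,D,E} {B,C}
A C (10): add. Components now {A,B,C,D,E}
MST edges: A D, B C, A E, A C; total weight 4+4+8+10 = 26.

26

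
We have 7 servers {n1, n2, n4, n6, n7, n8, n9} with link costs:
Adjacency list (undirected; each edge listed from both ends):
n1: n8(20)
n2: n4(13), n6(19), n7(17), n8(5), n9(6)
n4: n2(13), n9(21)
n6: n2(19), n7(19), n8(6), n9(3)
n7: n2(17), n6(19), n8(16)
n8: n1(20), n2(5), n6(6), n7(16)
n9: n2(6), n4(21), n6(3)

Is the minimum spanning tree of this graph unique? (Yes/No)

Kruskal: consider edges lightest-first.
n6-n9 (3): add — endpoints in different components.
n2-n8 (5): add — endpoints in different components.
n2-n9 (6): add — endpoints in different components.
n6-n8 (6): skip — n8 and n6 already connected.
n2-n4 (13): add — endpoints in different components.
n7-n8 (16): add — endpoints in different components.
n2-n7 (17): skip — n7 and n2 already connected.
n2-n6 (19): skip — n6 and n2 already connected.
n6-n7 (19): skip — n7 and n6 already connected.
n1-n8 (20): add — endpoints in different components.
Non-tree edge n6-n8 has weight 6, equal to the heaviest edge on its tree cycle — swapping gives another MST of the same weight. Not unique.

No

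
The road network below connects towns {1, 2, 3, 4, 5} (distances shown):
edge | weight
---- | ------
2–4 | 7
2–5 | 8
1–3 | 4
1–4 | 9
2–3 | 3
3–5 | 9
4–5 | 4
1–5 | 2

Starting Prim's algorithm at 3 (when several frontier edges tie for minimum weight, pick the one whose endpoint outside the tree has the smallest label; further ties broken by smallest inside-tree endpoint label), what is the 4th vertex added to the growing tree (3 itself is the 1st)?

Prim, starting at 3.
Step 1: frontier [2–3 3, 1–3 4, 3–5 9] → take 2–3 (3); add 2.
Step 2: frontier [2–4 7, 2–5 8, 1–3 4, 3–5 9] → take 1–3 (4); add 1.
Step 3: frontier [1–5 2, 1–4 9, 2–4 7, 2–5 8, 3–5 9] → take 1–5 (2); add 5.
Step 4: frontier [1–4 9, 2–4 7, 4–5 4] → take 4–5 (4); add 4.
Vertex order: 3, 2, 1, 5, 4. The 4th vertex is 5.

5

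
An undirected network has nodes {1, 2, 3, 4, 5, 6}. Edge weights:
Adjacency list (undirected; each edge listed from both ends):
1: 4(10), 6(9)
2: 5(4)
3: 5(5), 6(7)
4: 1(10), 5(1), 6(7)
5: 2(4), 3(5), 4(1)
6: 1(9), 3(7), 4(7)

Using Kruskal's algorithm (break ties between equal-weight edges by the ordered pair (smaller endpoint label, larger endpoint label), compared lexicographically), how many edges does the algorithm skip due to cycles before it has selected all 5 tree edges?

1

Kruskal: consider edges lightest-first.
4–5 (1): add — endpoints in different components.
2–5 (4): add — endpoints in different components.
3–5 (5): add — endpoints in different components.
3–6 (7): add — endpoints in different components.
4–6 (7): skip — 4 and 6 already connected.
1–6 (9): add — endpoints in different components.
Edges rejected before the tree was complete: 1.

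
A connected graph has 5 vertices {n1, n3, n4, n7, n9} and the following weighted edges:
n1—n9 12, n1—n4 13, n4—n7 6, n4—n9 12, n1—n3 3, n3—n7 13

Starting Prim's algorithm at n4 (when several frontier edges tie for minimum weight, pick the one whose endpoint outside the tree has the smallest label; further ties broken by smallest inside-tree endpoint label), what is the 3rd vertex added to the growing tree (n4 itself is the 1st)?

n9

Grow the tree from n4 using Prim:
Step 1: cheapest edge leaving the tree is n4—n7 (6); add n7.
Step 2: cheapest edge leaving the tree is n4—n9 (12); add n9.
Step 3: cheapest edge leaving the tree is n1—n9 (12); add n1.
Step 4: cheapest edge leaving the tree is n1—n3 (3); add n3.
Vertex order: n4, n7, n9, n1, n3. The 3rd vertex is n9.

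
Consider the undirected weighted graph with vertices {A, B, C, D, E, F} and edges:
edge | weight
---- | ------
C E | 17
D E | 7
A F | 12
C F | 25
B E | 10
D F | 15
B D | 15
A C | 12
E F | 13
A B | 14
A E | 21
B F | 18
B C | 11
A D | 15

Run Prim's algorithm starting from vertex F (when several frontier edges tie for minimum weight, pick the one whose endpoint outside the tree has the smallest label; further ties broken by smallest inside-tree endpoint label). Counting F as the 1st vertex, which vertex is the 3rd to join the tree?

C

Grow the tree from F using Prim:
Step 1: cheapest edge leaving the tree is A F (12); add A.
Step 2: cheapest edge leaving the tree is A C (12); add C.
Step 3: cheapest edge leaving the tree is B C (11); add B.
Step 4: cheapest edge leaving the tree is B E (10); add E.
Step 5: cheapest edge leaving the tree is D E (7); add D.
Vertex order: F, A, C, B, E, D. The 3rd vertex is C.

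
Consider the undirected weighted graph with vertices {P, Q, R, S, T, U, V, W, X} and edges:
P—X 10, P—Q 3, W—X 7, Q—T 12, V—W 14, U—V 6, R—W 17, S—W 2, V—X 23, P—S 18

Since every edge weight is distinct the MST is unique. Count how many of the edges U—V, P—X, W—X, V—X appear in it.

3

Sort edges by weight, then run Kruskal:
S—W (2): add — endpoints in different components.
P—Q (3): add — endpoints in different components.
U—V (6): add — endpoints in different components.
W—X (7): add — endpoints in different components.
P—X (10): add — endpoints in different components.
Q—T (12): add — endpoints in different components.
V—W (14): add — endpoints in different components.
R—W (17): add — endpoints in different components.
MST edge set: {S—W, P—Q, U—V, W—X, P—X, Q—T, V—W, R—W}.
Of the listed edges, {U—V, P—X, W—X} are in the MST → 3.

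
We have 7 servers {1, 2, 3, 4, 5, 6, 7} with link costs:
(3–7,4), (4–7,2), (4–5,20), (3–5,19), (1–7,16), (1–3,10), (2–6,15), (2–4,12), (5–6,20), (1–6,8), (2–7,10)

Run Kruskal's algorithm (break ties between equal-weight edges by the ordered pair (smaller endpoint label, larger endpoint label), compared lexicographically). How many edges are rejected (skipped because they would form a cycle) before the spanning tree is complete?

Kruskal's algorithm — process edges by increasing weight (ties by edge label):
4–7 (2): add. Components now {1} {2} {3} {4,7} {5} {6}
3–7 (4): add. Components now {1} {2} {3,4,7} {5} {6}
1–6 (8): add. Components now {1,6} {2} {3,4,7} {5}
1–3 (10): add. Components now {1,3,4,6,7} {2} {5}
2–7 (10): add. Components now {1,2,3,4,6,7} {5}
2–4 (12): skip — 2 and 4 already connected.
2–6 (15): skip — 2 and 6 already connected.
1–7 (16): skip — 1 and 7 already connected.
3–5 (19): add. Components now {1,2,3,4,5,6,7}
Edges rejected before the tree was complete: 3.

3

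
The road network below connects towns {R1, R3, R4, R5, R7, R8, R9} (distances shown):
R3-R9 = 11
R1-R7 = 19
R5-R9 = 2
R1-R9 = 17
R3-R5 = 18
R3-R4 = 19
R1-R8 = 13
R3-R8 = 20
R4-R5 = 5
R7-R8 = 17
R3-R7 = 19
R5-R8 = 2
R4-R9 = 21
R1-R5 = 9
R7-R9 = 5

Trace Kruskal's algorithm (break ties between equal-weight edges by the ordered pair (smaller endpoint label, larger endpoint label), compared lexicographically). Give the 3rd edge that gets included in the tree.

R4-R5

Kruskal's algorithm — process edges by increasing weight (ties by edge label):
R5-R8 (2): add — endpoints in different components.
R5-R9 (2): add — endpoints in different components.
R4-R5 (5): add — endpoints in different components.
R7-R9 (5): add — endpoints in different components.
R1-R5 (9): add — endpoints in different components.
R3-R9 (11): add — endpoints in different components.
The 3rd edge added is R4-R5.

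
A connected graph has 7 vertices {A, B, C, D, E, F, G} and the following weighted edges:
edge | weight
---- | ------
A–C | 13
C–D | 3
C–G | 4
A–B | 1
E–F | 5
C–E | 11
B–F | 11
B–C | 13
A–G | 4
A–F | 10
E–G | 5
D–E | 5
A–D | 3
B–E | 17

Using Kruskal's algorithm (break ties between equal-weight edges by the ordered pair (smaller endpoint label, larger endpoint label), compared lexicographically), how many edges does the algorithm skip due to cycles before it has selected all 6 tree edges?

1

Kruskal: consider edges lightest-first.
A–B (1): add. Components now {A,B} {C} {D} {E} {F} {G}
A–D (3): add. Components now {A,B,D} {C} {E} {F} {G}
C–D (3): add. Components now {A,B,C,D} {E} {F} {G}
A–G (4): add. Components now {A,B,C,D,G} {E} {F}
C–G (4): skip — C and G already connected.
D–E (5): add. Components now {A,B,C,D,E,G} {F}
E–F (5): add. Components now {A,B,C,D,E,F,G}
Edges rejected before the tree was complete: 1.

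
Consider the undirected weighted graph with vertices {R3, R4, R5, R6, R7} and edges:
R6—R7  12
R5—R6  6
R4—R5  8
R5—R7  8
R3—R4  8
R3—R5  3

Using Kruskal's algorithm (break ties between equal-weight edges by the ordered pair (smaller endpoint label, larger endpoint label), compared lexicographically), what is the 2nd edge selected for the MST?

R5-R6

Kruskal: consider edges lightest-first.
R3—R5 (3): add — endpoints in different components.
R5—R6 (6): add — endpoints in different components.
R3—R4 (8): add — endpoints in different components.
R4—R5 (8): skip — R5 and R4 already connected.
R5—R7 (8): add — endpoints in different components.
The 2nd edge added is R5—R6.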